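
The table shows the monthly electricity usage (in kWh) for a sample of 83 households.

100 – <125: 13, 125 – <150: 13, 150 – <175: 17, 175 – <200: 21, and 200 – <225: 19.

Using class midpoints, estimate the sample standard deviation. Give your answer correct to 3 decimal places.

Midpoints: 112.5, 137.5, 162.5, 187.5, 212.5
n = 83, Σfm = 13987.5, mean = 168.5241
Σfm² = 2455468.75
Σf(m − x̄)² = Σfm² − (Σfm)²/n = 2455468.75 − 13987.5²/83 = 98237.9518
Sample variance = 98237.9518 / 82 = 1198.0238
Standard deviation = √1198.0238 = 34.6125

34.612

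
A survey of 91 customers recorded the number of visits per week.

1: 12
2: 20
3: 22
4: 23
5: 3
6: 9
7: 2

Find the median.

Cumulative frequencies: 12, 32, 54, 77, 80, 89, 91
n = 91, so the median is the value in position (n+1)/2 = 46.
Position 46 falls at value 3.

3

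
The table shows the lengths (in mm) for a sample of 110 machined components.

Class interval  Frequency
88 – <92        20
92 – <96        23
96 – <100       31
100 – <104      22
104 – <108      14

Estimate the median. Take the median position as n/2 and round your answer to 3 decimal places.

Cumulative frequencies: 20, 43, 74, 96, 110
n = 110; position = n/2 = 55.
This falls in the class 96 – <100: L = 96, F = 43, f = 31, h = 4.
Median ≈ 96 + ((55 − 43) / 31) × 4 = 97.5484

97.548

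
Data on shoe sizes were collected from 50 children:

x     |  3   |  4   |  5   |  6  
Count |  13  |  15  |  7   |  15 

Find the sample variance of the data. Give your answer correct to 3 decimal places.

1.398

Values: 3, 4, 5, 6
n = 50, Σfx = 224, mean = 4.4800
Σfx² = 1072
Σf(x − x̄)² = Σfx² − (Σfx)²/n = 1072 − 224²/50 = 68.4800
Sample variance = 68.4800 / 49 = 1.3976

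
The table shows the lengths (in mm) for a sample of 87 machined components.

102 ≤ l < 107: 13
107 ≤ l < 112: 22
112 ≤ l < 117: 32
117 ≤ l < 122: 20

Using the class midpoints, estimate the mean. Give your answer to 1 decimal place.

112.9

Midpoints: 104.5, 109.5, 114.5, 119.5
Σfm = 13×104.5 + 22×109.5 + 32×114.5 + 20×119.5 = 9821.5
n = Σf = 87
Mean = 9821.5 / 87 = 112.8908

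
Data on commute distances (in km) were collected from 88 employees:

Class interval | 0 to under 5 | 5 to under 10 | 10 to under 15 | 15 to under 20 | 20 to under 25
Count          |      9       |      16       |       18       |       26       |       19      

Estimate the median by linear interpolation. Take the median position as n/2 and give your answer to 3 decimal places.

Cumulative frequencies: 9, 25, 43, 69, 88
n = 88; position = n/2 = 44.
This falls in the class 15 to under 20: L = 15, F = 43, f = 26, h = 5.
Median ≈ 15 + ((44 − 43) / 26) × 5 = 15.1923

15.192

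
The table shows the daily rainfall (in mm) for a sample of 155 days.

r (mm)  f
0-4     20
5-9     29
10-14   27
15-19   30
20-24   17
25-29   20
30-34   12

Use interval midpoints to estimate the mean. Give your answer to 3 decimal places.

15.323

Midpoints: 2, 7, 12, 17, 22, 27, 32
Σfm = 20×2 + 29×7 + 27×12 + 30×17 + 17×22 + 20×27 + 12×32 = 2375
n = Σf = 155
Mean = 2375 / 155 = 15.3226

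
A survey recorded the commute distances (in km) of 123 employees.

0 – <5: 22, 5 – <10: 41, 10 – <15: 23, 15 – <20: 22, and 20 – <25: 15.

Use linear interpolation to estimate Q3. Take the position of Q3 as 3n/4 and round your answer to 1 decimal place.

Cumulative frequencies: 22, 63, 86, 108, 123
n = 123; position = 3n/4 = 92.25.
This falls in the class 15 – <20: L = 15, F = 86, f = 22, h = 5.
Upper quartile ≈ 15 + ((92.25 − 86) / 22) × 5 = 16.4205

16.4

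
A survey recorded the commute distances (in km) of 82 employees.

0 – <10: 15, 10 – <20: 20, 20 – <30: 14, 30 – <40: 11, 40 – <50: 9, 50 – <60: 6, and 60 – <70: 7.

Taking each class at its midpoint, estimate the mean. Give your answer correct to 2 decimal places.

28.05

Midpoints: 5, 15, 25, 35, 45, 55, 65
Σfm = 15×5 + 20×15 + 14×25 + 11×35 + 9×45 + 6×55 + 7×65 = 2300
n = Σf = 82
Mean = 2300 / 82 = 28.0488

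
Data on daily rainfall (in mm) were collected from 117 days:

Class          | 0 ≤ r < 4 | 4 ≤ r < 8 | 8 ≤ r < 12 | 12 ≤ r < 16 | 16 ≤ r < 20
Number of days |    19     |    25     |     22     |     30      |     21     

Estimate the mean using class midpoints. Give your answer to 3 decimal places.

Midpoints: 2, 6, 10, 14, 18
Σfm = 19×2 + 25×6 + 22×10 + 30×14 + 21×18 = 1206
n = Σf = 117
Mean = 1206 / 117 = 10.3077

10.308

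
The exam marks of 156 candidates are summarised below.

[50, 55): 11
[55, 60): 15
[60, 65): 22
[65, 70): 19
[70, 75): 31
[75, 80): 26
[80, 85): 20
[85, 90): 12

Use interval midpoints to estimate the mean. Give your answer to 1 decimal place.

70.9

Midpoints: 52.5, 57.5, 62.5, 67.5, 72.5, 77.5, 82.5, 87.5
Σfm = 11×52.5 + 15×57.5 + 22×62.5 + 19×67.5 + 31×72.5 + 26×77.5 + 20×82.5 + 12×87.5 = 11060
n = Σf = 156
Mean = 11060 / 156 = 70.8974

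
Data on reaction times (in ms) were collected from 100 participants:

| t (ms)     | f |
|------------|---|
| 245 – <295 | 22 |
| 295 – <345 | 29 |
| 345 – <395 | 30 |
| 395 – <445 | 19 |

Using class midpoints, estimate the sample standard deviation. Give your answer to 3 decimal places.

51.942

Midpoints: 270, 320, 370, 420
n = 100, Σfm = 34300, mean = 343.0000
Σfm² = 12032000
Σf(m − x̄)² = Σfm² − (Σfm)²/n = 12032000 − 34300²/100 = 267100.0000
Sample variance = 267100.0000 / 99 = 2697.9798
Standard deviation = √2697.9798 = 51.9421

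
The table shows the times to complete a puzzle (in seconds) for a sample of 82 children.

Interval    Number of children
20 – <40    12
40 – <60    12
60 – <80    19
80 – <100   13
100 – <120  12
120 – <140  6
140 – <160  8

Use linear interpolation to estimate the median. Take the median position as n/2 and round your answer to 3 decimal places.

Cumulative frequencies: 12, 24, 43, 56, 68, 74, 82
n = 82; position = n/2 = 41.
This falls in the class 60 – <80: L = 60, F = 24, f = 19, h = 20.
Median ≈ 60 + ((41 − 24) / 19) × 20 = 77.8947

77.895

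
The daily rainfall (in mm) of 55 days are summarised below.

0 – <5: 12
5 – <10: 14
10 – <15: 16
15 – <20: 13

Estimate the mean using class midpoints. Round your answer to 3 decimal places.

Midpoints: 2.5, 7.5, 12.5, 17.5
Σfm = 12×2.5 + 14×7.5 + 16×12.5 + 13×17.5 = 562.5
n = Σf = 55
Mean = 562.5 / 55 = 10.2273

10.227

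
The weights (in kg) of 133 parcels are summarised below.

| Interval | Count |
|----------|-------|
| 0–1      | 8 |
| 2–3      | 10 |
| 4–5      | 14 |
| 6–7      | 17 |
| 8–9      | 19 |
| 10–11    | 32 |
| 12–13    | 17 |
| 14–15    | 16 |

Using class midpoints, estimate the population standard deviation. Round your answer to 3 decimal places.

Midpoints: 0.5, 2.5, 4.5, 6.5, 8.5, 10.5, 12.5, 14.5
n = 133, Σfm = 1144.5, mean = 8.6053
Σfm² = 11987.25
Σf(m − x̄)² = Σfm² − (Σfm)²/n = 11987.25 − 1144.5²/133 = 2138.5263
Population variance = 2138.5263 / 133 = 16.0791
Standard deviation = √16.0791 = 4.0099

4.010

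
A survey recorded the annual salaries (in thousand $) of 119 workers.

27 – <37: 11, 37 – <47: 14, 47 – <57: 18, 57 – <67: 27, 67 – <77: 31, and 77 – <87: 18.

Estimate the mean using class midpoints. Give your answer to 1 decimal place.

61.0

Midpoints: 32, 42, 52, 62, 72, 82
Σfm = 11×32 + 14×42 + 18×52 + 27×62 + 31×72 + 18×82 = 7258
n = Σf = 119
Mean = 7258 / 119 = 60.9916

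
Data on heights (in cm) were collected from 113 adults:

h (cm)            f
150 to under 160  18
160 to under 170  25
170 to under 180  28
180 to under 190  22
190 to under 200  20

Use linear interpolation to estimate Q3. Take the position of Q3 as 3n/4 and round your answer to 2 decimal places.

Cumulative frequencies: 18, 43, 71, 93, 113
n = 113; position = 3n/4 = 84.75.
This falls in the class 180 to under 190: L = 180, F = 71, f = 22, h = 10.
Upper quartile ≈ 180 + ((84.75 − 71) / 22) × 10 = 186.2500

186.25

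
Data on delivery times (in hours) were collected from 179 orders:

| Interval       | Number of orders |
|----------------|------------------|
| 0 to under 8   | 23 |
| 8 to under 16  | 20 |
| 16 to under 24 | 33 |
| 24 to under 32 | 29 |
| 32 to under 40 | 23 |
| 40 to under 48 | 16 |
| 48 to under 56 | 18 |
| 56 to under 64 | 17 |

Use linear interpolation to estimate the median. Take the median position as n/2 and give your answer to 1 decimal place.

Cumulative frequencies: 23, 43, 76, 105, 128, 144, 162, 179
n = 179; position = n/2 = 89.5.
This falls in the class 24 to under 32: L = 24, F = 76, f = 29, h = 8.
Median ≈ 24 + ((89.5 − 76) / 29) × 8 = 27.7241

27.7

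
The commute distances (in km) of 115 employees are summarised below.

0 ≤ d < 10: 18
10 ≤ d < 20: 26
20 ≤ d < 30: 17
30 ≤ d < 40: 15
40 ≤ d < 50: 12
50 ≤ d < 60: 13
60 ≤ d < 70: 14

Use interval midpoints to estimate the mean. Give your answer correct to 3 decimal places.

31.261

Midpoints: 5, 15, 25, 35, 45, 55, 65
Σfm = 18×5 + 26×15 + 17×25 + 15×35 + 12×45 + 13×55 + 14×65 = 3595
n = Σf = 115
Mean = 3595 / 115 = 31.2609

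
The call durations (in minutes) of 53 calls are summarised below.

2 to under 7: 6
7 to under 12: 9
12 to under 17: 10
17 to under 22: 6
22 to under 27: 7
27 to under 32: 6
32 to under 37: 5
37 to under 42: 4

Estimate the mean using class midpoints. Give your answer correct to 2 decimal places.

19.88

Midpoints: 4.5, 9.5, 14.5, 19.5, 24.5, 29.5, 34.5, 39.5
Σfm = 6×4.5 + 9×9.5 + 10×14.5 + 6×19.5 + 7×24.5 + 6×29.5 + 5×34.5 + 4×39.5 = 1053.5
n = Σf = 53
Mean = 1053.5 / 53 = 19.8774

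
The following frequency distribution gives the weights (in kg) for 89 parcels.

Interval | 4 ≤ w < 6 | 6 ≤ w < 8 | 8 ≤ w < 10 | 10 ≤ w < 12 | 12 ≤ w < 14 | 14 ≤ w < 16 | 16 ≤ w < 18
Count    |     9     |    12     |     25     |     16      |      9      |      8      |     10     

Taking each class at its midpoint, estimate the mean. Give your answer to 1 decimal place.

Midpoints: 5, 7, 9, 11, 13, 15, 17
Σfm = 9×5 + 12×7 + 25×9 + 16×11 + 9×13 + 8×15 + 10×17 = 937
n = Σf = 89
Mean = 937 / 89 = 10.5281

10.5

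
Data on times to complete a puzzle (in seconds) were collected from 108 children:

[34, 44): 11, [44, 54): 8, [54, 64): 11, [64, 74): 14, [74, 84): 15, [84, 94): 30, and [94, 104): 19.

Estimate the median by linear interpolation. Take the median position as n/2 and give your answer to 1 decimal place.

80.7

Cumulative frequencies: 11, 19, 30, 44, 59, 89, 108
n = 108; position = n/2 = 54.
This falls in the class [74, 84): L = 74, F = 44, f = 15, h = 10.
Median ≈ 74 + ((54 − 44) / 15) × 10 = 80.6667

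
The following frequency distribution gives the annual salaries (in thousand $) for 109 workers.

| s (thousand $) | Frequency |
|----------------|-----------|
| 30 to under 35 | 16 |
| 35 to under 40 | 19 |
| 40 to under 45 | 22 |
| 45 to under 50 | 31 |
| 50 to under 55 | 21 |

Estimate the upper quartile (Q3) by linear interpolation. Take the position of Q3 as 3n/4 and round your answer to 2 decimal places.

48.99

Cumulative frequencies: 16, 35, 57, 88, 109
n = 109; position = 3n/4 = 81.75.
This falls in the class 45 to under 50: L = 45, F = 57, f = 31, h = 5.
Upper quartile ≈ 45 + ((81.75 − 57) / 31) × 5 = 48.9919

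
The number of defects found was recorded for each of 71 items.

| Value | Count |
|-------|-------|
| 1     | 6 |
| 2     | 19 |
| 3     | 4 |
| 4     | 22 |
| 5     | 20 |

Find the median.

4

Cumulative frequencies: 6, 25, 29, 51, 71
n = 71, so the median is the value in position (n+1)/2 = 36.
Position 36 falls at value 4.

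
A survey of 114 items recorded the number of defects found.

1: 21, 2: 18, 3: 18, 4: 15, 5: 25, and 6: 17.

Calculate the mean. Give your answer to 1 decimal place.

3.5

Values: 1, 2, 3, 4, 5, 6
Σfx = 21×1 + 18×2 + 18×3 + 15×4 + 25×5 + 17×6 = 398
n = Σf = 114
Mean = 398 / 114 = 3.4912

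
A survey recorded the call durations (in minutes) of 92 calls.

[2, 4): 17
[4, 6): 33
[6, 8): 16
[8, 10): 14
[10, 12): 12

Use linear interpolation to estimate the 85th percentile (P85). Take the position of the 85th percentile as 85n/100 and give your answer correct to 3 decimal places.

Cumulative frequencies: 17, 50, 66, 80, 92
n = 92; position = 85n/100 = 78.2.
This falls in the class [8, 10): L = 8, F = 66, f = 14, h = 2.
85th percentile ≈ 8 + ((78.2 − 66) / 14) × 2 = 9.7429

9.743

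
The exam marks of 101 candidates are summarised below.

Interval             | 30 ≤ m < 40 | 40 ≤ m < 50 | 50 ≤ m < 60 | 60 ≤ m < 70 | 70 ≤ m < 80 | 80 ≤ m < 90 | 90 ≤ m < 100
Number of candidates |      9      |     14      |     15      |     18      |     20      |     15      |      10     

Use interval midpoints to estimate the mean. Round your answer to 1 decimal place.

Midpoints: 35, 45, 55, 65, 75, 85, 95
Σfm = 9×35 + 14×45 + 15×55 + 18×65 + 20×75 + 15×85 + 10×95 = 6665
n = Σf = 101
Mean = 6665 / 101 = 65.9901

66.0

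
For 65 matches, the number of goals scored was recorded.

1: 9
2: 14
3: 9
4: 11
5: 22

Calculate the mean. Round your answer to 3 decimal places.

Values: 1, 2, 3, 4, 5
Σfx = 9×1 + 14×2 + 9×3 + 11×4 + 22×5 = 218
n = Σf = 65
Mean = 218 / 65 = 3.3538

3.354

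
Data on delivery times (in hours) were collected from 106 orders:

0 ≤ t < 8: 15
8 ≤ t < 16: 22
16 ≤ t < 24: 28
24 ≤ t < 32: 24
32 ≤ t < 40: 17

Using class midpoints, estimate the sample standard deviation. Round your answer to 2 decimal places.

Midpoints: 4, 12, 20, 28, 36
n = 106, Σfm = 2168, mean = 20.4528
Σfm² = 55456
Σf(m − x̄)² = Σfm² − (Σfm)²/n = 55456 − 2168²/106 = 11114.2642
Sample variance = 11114.2642 / 105 = 105.8501
Standard deviation = √105.8501 = 10.2883

10.29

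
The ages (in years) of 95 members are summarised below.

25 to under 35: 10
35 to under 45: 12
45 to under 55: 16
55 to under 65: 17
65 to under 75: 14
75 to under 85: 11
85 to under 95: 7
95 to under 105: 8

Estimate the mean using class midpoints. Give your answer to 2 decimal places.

Midpoints: 30, 40, 50, 60, 70, 80, 90, 100
Σfm = 10×30 + 12×40 + 16×50 + 17×60 + 14×70 + 11×80 + 7×90 + 8×100 = 5890
n = Σf = 95
Mean = 5890 / 95 = 62.0000

62.00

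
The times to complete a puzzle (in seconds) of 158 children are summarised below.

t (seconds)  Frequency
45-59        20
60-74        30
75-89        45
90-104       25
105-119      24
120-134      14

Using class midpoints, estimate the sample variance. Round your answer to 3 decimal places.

493.257

Midpoints: 52, 67, 82, 97, 112, 127
n = 158, Σfm = 13631, mean = 86.2722
Σfm² = 1253417
Σf(m − x̄)² = Σfm² − (Σfm)²/n = 1253417 − 13631²/158 = 77441.2975
Sample variance = 77441.2975 / 157 = 493.2567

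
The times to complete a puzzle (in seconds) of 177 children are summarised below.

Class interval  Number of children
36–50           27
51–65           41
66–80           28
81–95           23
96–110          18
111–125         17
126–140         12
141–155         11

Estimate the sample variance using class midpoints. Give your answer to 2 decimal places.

Midpoints: 43, 58, 73, 88, 103, 118, 133, 148
n = 177, Σfm = 14691, mean = 83.0000
Σfm² = 1396053
Σf(m − x̄)² = Σfm² − (Σfm)²/n = 1396053 − 14691²/177 = 176700.0000
Sample variance = 176700.0000 / 176 = 1003.9773

1003.98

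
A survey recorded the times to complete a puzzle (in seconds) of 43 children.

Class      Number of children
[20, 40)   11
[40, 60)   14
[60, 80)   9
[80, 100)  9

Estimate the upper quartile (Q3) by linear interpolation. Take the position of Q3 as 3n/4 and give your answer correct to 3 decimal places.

Cumulative frequencies: 11, 25, 34, 43
n = 43; position = 3n/4 = 32.25.
This falls in the class [60, 80): L = 60, F = 25, f = 9, h = 20.
Upper quartile ≈ 60 + ((32.25 − 25) / 9) × 20 = 76.1111

76.111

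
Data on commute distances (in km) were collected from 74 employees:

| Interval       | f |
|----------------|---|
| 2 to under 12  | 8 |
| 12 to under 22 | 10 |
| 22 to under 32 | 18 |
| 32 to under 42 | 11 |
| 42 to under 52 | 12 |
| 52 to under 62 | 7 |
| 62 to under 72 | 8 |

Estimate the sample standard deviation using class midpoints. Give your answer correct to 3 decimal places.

Midpoints: 7, 17, 27, 37, 47, 57, 67
n = 74, Σfm = 2618, mean = 35.3784
Σfm² = 116626
Σf(m − x̄)² = Σfm² − (Σfm)²/n = 116626 − 2618²/74 = 24005.4054
Sample variance = 24005.4054 / 73 = 328.8412
Standard deviation = √328.8412 = 18.1340

18.134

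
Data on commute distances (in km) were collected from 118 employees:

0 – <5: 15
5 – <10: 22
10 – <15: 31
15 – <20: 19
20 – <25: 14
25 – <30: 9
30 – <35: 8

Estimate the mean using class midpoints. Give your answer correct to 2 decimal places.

14.79

Midpoints: 2.5, 7.5, 12.5, 17.5, 22.5, 27.5, 32.5
Σfm = 15×2.5 + 22×7.5 + 31×12.5 + 19×17.5 + 14×22.5 + 9×27.5 + 8×32.5 = 1745
n = Σf = 118
Mean = 1745 / 118 = 14.7881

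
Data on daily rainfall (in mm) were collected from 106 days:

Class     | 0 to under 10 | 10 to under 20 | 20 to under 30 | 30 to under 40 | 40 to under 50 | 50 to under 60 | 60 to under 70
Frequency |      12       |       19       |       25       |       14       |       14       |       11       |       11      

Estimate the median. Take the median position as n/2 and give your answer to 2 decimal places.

Cumulative frequencies: 12, 31, 56, 70, 84, 95, 106
n = 106; position = n/2 = 53.
This falls in the class 20 to under 30: L = 20, F = 31, f = 25, h = 10.
Median ≈ 20 + ((53 − 31) / 25) × 10 = 28.8000

28.80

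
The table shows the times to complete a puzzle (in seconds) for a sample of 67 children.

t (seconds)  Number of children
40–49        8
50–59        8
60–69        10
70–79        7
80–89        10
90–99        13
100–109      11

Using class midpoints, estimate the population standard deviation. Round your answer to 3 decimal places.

Midpoints: 44.5, 54.5, 64.5, 74.5, 84.5, 94.5, 104.5
n = 67, Σfm = 5181.5, mean = 77.3358
Σfm² = 427676.75
Σf(m − x̄)² = Σfm² − (Σfm)²/n = 427676.75 − 5181.5²/67 = 26961.1940
Population variance = 26961.1940 / 67 = 402.4059
Standard deviation = √402.4059 = 20.0601

20.060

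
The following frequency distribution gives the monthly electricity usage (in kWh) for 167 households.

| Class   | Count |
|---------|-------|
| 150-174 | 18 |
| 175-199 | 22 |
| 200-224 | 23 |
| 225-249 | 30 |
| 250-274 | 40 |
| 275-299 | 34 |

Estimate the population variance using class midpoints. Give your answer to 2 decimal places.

1676.60

Midpoints: 162, 187, 212, 237, 262, 287
n = 167, Σfm = 39254, mean = 235.0539
Σfm² = 9506798
Σf(m − x̄)² = Σfm² − (Σfm)²/n = 9506798 − 39254²/167 = 279992.5150
Population variance = 279992.5150 / 167 = 1676.6019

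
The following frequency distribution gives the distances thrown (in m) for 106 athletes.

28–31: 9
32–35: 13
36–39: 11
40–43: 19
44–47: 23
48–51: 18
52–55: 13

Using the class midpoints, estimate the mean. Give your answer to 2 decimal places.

Midpoints: 29.5, 33.5, 37.5, 41.5, 45.5, 49.5, 53.5
Σfm = 9×29.5 + 13×33.5 + 11×37.5 + 19×41.5 + 23×45.5 + 18×49.5 + 13×53.5 = 4535
n = Σf = 106
Mean = 4535 / 106 = 42.7830

42.78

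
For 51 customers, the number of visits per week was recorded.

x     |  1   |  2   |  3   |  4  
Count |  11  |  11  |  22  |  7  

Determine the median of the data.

3

Cumulative frequencies: 11, 22, 44, 51
n = 51, so the median is the value in position (n+1)/2 = 26.
Position 26 falls at value 3.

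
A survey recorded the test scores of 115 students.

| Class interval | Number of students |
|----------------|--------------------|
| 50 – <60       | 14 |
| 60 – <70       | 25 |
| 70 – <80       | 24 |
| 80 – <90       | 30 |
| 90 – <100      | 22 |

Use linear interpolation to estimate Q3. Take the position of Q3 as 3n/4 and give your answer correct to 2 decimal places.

87.75

Cumulative frequencies: 14, 39, 63, 93, 115
n = 115; position = 3n/4 = 86.25.
This falls in the class 80 – <90: L = 80, F = 63, f = 30, h = 10.
Upper quartile ≈ 80 + ((86.25 − 63) / 30) × 10 = 87.7500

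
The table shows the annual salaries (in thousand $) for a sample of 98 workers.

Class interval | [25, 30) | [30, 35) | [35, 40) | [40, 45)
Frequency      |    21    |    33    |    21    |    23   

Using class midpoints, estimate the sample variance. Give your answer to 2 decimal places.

28.97

Midpoints: 27.5, 32.5, 37.5, 42.5
n = 98, Σfm = 3415, mean = 34.8469
Σfm² = 121812.5
Σf(m − x̄)² = Σfm² − (Σfm)²/n = 121812.5 − 3415²/98 = 2810.2041
Sample variance = 2810.2041 / 97 = 28.9712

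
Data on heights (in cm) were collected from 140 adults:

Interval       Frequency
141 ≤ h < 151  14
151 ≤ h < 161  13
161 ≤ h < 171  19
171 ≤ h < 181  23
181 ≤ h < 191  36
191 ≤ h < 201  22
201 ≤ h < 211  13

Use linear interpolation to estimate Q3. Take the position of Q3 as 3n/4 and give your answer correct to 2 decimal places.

191.00

Cumulative frequencies: 14, 27, 46, 69, 105, 127, 140
n = 140; position = 3n/4 = 105.
This falls in the class 181 ≤ h < 191: L = 181, F = 69, f = 36, h = 10.
Upper quartile ≈ 181 + ((105 − 69) / 36) × 10 = 191.0000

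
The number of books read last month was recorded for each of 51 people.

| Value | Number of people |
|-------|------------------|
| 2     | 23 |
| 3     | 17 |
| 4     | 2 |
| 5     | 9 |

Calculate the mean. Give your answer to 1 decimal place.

Values: 2, 3, 4, 5
Σfx = 23×2 + 17×3 + 2×4 + 9×5 = 150
n = Σf = 51
Mean = 150 / 51 = 2.9412

2.9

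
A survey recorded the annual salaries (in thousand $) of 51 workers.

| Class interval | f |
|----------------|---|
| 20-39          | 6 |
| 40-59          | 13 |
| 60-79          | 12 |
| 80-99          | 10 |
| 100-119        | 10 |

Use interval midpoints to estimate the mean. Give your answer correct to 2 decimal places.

71.46

Midpoints: 29.5, 49.5, 69.5, 89.5, 109.5
Σfm = 6×29.5 + 13×49.5 + 12×69.5 + 10×89.5 + 10×109.5 = 3644.5
n = Σf = 51
Mean = 3644.5 / 51 = 71.4608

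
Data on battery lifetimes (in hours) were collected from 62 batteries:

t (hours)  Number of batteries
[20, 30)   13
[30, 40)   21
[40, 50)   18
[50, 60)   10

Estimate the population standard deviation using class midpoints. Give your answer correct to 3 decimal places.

Midpoints: 25, 35, 45, 55
n = 62, Σfm = 2420, mean = 39.0323
Σfm² = 100550
Σf(m − x̄)² = Σfm² − (Σfm)²/n = 100550 − 2420²/62 = 6091.9355
Population variance = 6091.9355 / 62 = 98.2570
Standard deviation = √98.2570 = 9.9125

9.912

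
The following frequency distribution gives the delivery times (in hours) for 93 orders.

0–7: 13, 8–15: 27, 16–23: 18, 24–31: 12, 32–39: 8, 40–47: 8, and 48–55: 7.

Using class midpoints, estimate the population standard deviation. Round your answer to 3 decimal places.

14.348

Midpoints: 3.5, 11.5, 19.5, 27.5, 35.5, 43.5, 51.5
n = 93, Σfm = 2029.5, mean = 21.8226
Σfm² = 63435.25
Σf(m − x̄)² = Σfm² − (Σfm)²/n = 63435.25 − 2029.5²/93 = 19146.3226
Population variance = 19146.3226 / 93 = 205.8744
Standard deviation = √205.8744 = 14.3483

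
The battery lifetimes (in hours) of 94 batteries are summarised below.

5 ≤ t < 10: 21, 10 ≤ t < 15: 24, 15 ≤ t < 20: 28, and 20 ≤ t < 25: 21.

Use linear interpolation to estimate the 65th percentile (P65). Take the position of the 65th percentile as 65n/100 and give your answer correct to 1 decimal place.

17.9

Cumulative frequencies: 21, 45, 73, 94
n = 94; position = 65n/100 = 61.1.
This falls in the class 15 ≤ t < 20: L = 15, F = 45, f = 28, h = 5.
65th percentile ≈ 15 + ((61.1 − 45) / 28) × 5 = 17.8750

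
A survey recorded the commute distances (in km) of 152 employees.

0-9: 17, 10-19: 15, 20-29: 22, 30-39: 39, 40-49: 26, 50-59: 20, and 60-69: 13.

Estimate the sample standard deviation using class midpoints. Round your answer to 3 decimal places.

17.415

Midpoints: 4.5, 14.5, 24.5, 34.5, 44.5, 54.5, 64.5
n = 152, Σfm = 5264, mean = 34.6316
Σfm² = 228098
Σf(m − x̄)² = Σfm² − (Σfm)²/n = 228098 − 5264²/152 = 45797.3684
Sample variance = 45797.3684 / 151 = 303.2938
Standard deviation = √303.2938 = 17.4153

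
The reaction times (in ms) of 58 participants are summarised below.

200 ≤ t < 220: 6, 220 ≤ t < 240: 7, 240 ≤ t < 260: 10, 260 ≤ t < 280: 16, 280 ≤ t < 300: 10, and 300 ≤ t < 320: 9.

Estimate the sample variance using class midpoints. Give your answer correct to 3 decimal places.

944.707

Midpoints: 210, 230, 250, 270, 290, 310
n = 58, Σfm = 15380, mean = 265.1724
Σfm² = 4132200
Σf(m − x̄)² = Σfm² − (Σfm)²/n = 4132200 − 15380²/58 = 53848.2759
Sample variance = 53848.2759 / 57 = 944.7066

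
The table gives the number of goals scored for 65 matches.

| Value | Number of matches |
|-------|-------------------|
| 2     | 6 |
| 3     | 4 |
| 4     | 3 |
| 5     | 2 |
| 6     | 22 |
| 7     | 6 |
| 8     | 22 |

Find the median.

Cumulative frequencies: 6, 10, 13, 15, 37, 43, 65
n = 65, so the median is the value in position (n+1)/2 = 33.
Position 33 falls at value 6.

6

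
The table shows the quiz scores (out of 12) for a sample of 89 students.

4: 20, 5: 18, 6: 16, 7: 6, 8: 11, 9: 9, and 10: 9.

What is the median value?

6

Cumulative frequencies: 20, 38, 54, 60, 71, 80, 89
n = 89, so the median is the value in position (n+1)/2 = 45.
Position 45 falls at value 6.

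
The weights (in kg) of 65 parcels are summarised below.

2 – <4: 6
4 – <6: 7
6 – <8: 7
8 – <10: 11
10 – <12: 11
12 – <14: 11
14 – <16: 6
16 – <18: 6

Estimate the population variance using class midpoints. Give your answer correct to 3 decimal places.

16.865

Midpoints: 3, 5, 7, 9, 11, 13, 15, 17
n = 65, Σfm = 657, mean = 10.1077
Σfm² = 7737
Σf(m − x̄)² = Σfm² − (Σfm)²/n = 7737 − 657²/65 = 1096.2462
Population variance = 1096.2462 / 65 = 16.8653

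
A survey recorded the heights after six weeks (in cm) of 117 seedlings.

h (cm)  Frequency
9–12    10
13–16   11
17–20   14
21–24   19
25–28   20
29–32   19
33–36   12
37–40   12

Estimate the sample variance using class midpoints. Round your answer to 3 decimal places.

68.225

Midpoints: 10.5, 14.5, 18.5, 22.5, 26.5, 30.5, 34.5, 38.5
n = 117, Σfm = 2936.5, mean = 25.0983
Σfm² = 81615.25
Σf(m − x̄)² = Σfm² − (Σfm)²/n = 81615.25 − 2936.5²/117 = 7914.1197
Sample variance = 7914.1197 / 116 = 68.2252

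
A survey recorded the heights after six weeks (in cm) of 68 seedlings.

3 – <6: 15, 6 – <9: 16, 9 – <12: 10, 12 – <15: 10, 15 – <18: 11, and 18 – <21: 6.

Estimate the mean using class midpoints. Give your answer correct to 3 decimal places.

10.676

Midpoints: 4.5, 7.5, 10.5, 13.5, 16.5, 19.5
Σfm = 15×4.5 + 16×7.5 + 10×10.5 + 10×13.5 + 11×16.5 + 6×19.5 = 726
n = Σf = 68
Mean = 726 / 68 = 10.6765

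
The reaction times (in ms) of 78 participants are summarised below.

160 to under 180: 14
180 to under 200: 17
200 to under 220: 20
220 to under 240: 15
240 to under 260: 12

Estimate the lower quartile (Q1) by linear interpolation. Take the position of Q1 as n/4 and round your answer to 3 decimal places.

186.471

Cumulative frequencies: 14, 31, 51, 66, 78
n = 78; position = n/4 = 19.5.
This falls in the class 180 to under 200: L = 180, F = 14, f = 17, h = 20.
Lower quartile ≈ 180 + ((19.5 − 14) / 17) × 20 = 186.4706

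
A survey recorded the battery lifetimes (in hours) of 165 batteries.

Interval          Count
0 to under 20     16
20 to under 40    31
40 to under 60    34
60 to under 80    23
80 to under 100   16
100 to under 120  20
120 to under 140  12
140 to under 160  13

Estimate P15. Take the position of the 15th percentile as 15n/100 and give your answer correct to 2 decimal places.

25.65

Cumulative frequencies: 16, 47, 81, 104, 120, 140, 152, 165
n = 165; position = 15n/100 = 24.75.
This falls in the class 20 to under 40: L = 20, F = 16, f = 31, h = 20.
15th percentile ≈ 20 + ((24.75 − 16) / 31) × 20 = 25.6452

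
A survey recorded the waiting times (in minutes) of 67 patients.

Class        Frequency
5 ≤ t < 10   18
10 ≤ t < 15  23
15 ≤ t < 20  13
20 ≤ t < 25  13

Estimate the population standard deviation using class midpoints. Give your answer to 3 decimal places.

Midpoints: 7.5, 12.5, 17.5, 22.5
n = 67, Σfm = 942.5, mean = 14.0672
Σfm² = 15168.75
Σf(m − x̄)² = Σfm² − (Σfm)²/n = 15168.75 − 942.5²/67 = 1910.4478
Population variance = 1910.4478 / 67 = 28.5141
Standard deviation = √28.5141 = 5.3399

5.340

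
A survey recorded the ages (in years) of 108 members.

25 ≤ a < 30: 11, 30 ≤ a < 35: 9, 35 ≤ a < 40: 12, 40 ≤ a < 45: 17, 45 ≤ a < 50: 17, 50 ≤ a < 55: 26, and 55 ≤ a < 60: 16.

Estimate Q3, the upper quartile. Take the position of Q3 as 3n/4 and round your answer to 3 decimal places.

52.885

Cumulative frequencies: 11, 20, 32, 49, 66, 92, 108
n = 108; position = 3n/4 = 81.
This falls in the class 50 ≤ a < 55: L = 50, F = 66, f = 26, h = 5.
Upper quartile ≈ 50 + ((81 − 66) / 26) × 5 = 52.8846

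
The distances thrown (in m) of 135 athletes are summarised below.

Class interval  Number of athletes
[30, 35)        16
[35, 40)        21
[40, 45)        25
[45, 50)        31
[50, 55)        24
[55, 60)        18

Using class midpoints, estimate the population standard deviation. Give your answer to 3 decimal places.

7.777

Midpoints: 32.5, 37.5, 42.5, 47.5, 52.5, 57.5
n = 135, Σfm = 6137.5, mean = 45.4630
Σfm² = 287193.75
Σf(m − x̄)² = Σfm² − (Σfm)²/n = 287193.75 − 6137.5²/135 = 8164.8148
Population variance = 8164.8148 / 135 = 60.4801
Standard deviation = √60.4801 = 7.7769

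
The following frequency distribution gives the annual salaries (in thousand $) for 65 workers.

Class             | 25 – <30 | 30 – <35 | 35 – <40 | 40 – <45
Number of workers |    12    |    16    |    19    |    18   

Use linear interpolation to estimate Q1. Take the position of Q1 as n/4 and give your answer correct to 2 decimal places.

31.33

Cumulative frequencies: 12, 28, 47, 65
n = 65; position = n/4 = 16.25.
This falls in the class 30 – <35: L = 30, F = 12, f = 16, h = 5.
Lower quartile ≈ 30 + ((16.25 − 12) / 16) × 5 = 31.3281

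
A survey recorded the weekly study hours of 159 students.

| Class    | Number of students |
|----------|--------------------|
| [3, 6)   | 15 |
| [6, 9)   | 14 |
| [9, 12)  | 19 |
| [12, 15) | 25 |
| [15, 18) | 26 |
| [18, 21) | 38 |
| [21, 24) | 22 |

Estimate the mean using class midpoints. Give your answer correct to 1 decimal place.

Midpoints: 4.5, 7.5, 10.5, 13.5, 16.5, 19.5, 22.5
Σfm = 15×4.5 + 14×7.5 + 19×10.5 + 25×13.5 + 26×16.5 + 38×19.5 + 22×22.5 = 2374.5
n = Σf = 159
Mean = 2374.5 / 159 = 14.9340

14.9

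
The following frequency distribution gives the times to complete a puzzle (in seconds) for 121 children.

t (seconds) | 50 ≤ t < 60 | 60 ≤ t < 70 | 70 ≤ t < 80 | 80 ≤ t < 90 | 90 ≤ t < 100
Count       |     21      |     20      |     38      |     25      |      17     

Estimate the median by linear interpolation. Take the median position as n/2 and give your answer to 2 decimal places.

Cumulative frequencies: 21, 41, 79, 104, 121
n = 121; position = n/2 = 60.5.
This falls in the class 70 ≤ t < 80: L = 70, F = 41, f = 38, h = 10.
Median ≈ 70 + ((60.5 − 41) / 38) × 10 = 75.1316

75.13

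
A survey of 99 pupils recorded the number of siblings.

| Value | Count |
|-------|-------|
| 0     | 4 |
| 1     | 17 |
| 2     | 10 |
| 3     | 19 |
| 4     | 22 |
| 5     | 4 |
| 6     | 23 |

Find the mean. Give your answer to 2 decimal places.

3.43

Values: 0, 1, 2, 3, 4, 5, 6
Σfx = 4×0 + 17×1 + 10×2 + 19×3 + 22×4 + 4×5 + 23×6 = 340
n = Σf = 99
Mean = 340 / 99 = 3.4343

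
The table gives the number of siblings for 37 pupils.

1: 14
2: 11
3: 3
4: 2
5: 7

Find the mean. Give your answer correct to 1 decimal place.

Values: 1, 2, 3, 4, 5
Σfx = 14×1 + 11×2 + 3×3 + 2×4 + 7×5 = 88
n = Σf = 37
Mean = 88 / 37 = 2.3784

2.4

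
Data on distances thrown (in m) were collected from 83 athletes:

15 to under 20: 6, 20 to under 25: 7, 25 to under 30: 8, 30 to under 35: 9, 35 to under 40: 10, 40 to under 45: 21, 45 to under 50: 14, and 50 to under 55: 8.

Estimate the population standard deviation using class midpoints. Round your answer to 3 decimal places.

Midpoints: 17.5, 22.5, 27.5, 32.5, 37.5, 42.5, 47.5, 52.5
n = 83, Σfm = 3127.5, mean = 37.6807
Σfm² = 126568.75
Σf(m − x̄)² = Σfm² − (Σfm)²/n = 126568.75 − 3127.5²/83 = 8722.2892
Population variance = 8722.2892 / 83 = 105.0878
Standard deviation = √105.0878 = 10.2512

10.251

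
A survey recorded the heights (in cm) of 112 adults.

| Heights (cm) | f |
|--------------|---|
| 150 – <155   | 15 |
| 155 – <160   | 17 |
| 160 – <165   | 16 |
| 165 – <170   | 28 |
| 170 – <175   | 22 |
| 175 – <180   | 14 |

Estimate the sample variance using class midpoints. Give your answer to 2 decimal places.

62.82

Midpoints: 152.5, 157.5, 162.5, 167.5, 172.5, 177.5
n = 112, Σfm = 18535, mean = 165.4911
Σfm² = 3074350
Σf(m − x̄)² = Σfm² − (Σfm)²/n = 3074350 − 18535²/112 = 6972.9911
Sample variance = 6972.9911 / 111 = 62.8197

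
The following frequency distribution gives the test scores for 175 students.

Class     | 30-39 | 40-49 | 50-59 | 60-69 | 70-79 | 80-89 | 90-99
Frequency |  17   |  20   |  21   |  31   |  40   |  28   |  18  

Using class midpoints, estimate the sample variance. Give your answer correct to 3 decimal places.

321.695

Midpoints: 34.5, 44.5, 54.5, 64.5, 74.5, 84.5, 94.5
n = 175, Σfm = 11667.5, mean = 66.6714
Σfm² = 833863.75
Σf(m − x̄)² = Σfm² − (Σfm)²/n = 833863.75 − 11667.5²/175 = 55974.8571
Sample variance = 55974.8571 / 174 = 321.6946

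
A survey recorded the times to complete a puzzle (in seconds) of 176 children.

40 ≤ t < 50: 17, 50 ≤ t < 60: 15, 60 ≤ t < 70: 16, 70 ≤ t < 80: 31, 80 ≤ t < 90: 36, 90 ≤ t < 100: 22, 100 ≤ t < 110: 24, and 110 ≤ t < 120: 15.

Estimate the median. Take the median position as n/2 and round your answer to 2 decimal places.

82.50

Cumulative frequencies: 17, 32, 48, 79, 115, 137, 161, 176
n = 176; position = n/2 = 88.
This falls in the class 80 ≤ t < 90: L = 80, F = 79, f = 36, h = 10.
Median ≈ 80 + ((88 − 79) / 36) × 10 = 82.5000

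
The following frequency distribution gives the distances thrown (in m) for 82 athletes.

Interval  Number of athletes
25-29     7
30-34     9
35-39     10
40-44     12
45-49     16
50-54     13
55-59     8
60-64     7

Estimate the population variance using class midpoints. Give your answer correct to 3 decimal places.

Midpoints: 27, 32, 37, 42, 47, 52, 57, 62
n = 82, Σfm = 3669, mean = 44.7439
Σfm² = 172573
Σf(m − x̄)² = Σfm² − (Σfm)²/n = 172573 − 3669²/82 = 8407.6220
Population variance = 8407.6220 / 82 = 102.5320

102.532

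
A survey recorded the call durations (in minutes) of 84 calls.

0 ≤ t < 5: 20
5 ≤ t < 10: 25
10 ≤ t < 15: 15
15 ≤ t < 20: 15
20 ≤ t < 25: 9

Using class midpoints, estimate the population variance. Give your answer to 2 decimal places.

Midpoints: 2.5, 7.5, 12.5, 17.5, 22.5
n = 84, Σfm = 890, mean = 10.5952
Σfm² = 13025
Σf(m − x̄)² = Σfm² − (Σfm)²/n = 13025 − 890²/84 = 3595.2381
Population variance = 3595.2381 / 84 = 42.8005

42.80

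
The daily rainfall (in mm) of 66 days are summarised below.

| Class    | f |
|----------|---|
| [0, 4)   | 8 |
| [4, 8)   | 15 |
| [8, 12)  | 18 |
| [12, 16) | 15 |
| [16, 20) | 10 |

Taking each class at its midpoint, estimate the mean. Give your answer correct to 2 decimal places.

10.24

Midpoints: 2, 6, 10, 14, 18
Σfm = 8×2 + 15×6 + 18×10 + 15×14 + 10×18 = 676
n = Σf = 66
Mean = 676 / 66 = 10.2424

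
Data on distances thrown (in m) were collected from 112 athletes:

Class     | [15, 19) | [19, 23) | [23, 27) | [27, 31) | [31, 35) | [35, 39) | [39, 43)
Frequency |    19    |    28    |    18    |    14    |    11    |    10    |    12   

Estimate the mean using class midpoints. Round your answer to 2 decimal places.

26.71

Midpoints: 17, 21, 25, 29, 33, 37, 41
Σfm = 19×17 + 28×21 + 18×25 + 14×29 + 11×33 + 10×37 + 12×41 = 2992
n = Σf = 112
Mean = 2992 / 112 = 26.7143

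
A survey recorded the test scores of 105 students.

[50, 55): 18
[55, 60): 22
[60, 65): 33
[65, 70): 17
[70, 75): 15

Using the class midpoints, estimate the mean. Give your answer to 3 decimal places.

Midpoints: 52.5, 57.5, 62.5, 67.5, 72.5
Σfm = 18×52.5 + 22×57.5 + 33×62.5 + 17×67.5 + 15×72.5 = 6507.5
n = Σf = 105
Mean = 6507.5 / 105 = 61.9762

61.976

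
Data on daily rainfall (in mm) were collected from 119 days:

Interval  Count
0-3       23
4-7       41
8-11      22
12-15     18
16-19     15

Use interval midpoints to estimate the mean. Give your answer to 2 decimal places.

Midpoints: 1.5, 5.5, 9.5, 13.5, 17.5
Σfm = 23×1.5 + 41×5.5 + 22×9.5 + 18×13.5 + 15×17.5 = 974.5
n = Σf = 119
Mean = 974.5 / 119 = 8.1891

8.19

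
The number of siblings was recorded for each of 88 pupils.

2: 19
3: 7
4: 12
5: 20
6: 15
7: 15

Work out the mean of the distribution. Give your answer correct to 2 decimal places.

Values: 2, 3, 4, 5, 6, 7
Σfx = 19×2 + 7×3 + 12×4 + 20×5 + 15×6 + 15×7 = 402
n = Σf = 88
Mean = 402 / 88 = 4.5682

4.57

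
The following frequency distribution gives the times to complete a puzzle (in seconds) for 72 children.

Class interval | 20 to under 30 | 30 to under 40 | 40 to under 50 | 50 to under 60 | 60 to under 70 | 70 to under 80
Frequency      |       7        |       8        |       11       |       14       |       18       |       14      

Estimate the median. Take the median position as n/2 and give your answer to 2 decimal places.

57.14

Cumulative frequencies: 7, 15, 26, 40, 58, 72
n = 72; position = n/2 = 36.
This falls in the class 50 to under 60: L = 50, F = 26, f = 14, h = 10.
Median ≈ 50 + ((36 − 26) / 14) × 10 = 57.1429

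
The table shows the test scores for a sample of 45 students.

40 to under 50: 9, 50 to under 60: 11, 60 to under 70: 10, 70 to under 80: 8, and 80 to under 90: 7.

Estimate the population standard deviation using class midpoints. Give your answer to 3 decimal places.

Midpoints: 45, 55, 65, 75, 85
n = 45, Σfm = 2855, mean = 63.4444
Σfm² = 189325
Σf(m − x̄)² = Σfm² − (Σfm)²/n = 189325 − 2855²/45 = 8191.1111
Population variance = 8191.1111 / 45 = 182.0247
Standard deviation = √182.0247 = 13.4917

13.492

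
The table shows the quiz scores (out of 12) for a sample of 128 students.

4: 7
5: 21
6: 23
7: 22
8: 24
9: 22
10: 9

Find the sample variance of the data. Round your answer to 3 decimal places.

2.853

Values: 4, 5, 6, 7, 8, 9, 10
n = 128, Σfx = 905, mean = 7.0703
Σfx² = 6761
Σf(x − x̄)² = Σfx² − (Σfx)²/n = 6761 − 905²/128 = 362.3672
Sample variance = 362.3672 / 127 = 2.8533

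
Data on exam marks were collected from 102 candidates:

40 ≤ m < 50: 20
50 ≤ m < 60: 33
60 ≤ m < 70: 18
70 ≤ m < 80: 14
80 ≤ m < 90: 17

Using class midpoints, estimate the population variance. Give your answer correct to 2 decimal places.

Midpoints: 45, 55, 65, 75, 85
n = 102, Σfm = 6380, mean = 62.5490
Σfm² = 417950
Σf(m − x̄)² = Σfm² − (Σfm)²/n = 417950 − 6380²/102 = 18887.2549
Population variance = 18887.2549 / 102 = 185.1692

185.17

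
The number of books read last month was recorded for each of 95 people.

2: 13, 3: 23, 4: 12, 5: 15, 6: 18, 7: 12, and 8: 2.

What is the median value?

4

Cumulative frequencies: 13, 36, 48, 63, 81, 93, 95
n = 95, so the median is the value in position (n+1)/2 = 48.
Position 48 falls at value 4.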